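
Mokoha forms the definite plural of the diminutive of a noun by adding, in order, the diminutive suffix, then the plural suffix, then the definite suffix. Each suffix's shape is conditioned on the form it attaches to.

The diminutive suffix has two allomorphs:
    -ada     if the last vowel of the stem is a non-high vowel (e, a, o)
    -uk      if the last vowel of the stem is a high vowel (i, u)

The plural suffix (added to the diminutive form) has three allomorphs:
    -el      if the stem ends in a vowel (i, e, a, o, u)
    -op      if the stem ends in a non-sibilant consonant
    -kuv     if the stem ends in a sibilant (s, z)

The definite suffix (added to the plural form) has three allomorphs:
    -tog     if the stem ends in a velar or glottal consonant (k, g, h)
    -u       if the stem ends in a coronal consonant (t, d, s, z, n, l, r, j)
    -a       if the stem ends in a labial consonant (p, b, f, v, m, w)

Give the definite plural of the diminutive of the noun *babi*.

babiukopa

Since the last vowel of *babi* is /i/ (a high vowel), it takes -uk, giving *babiuk*.
Since the final sound of the diminutive form *babiuk* is /k/ (a non-sibilant consonant), it takes -op, giving *babiukop*.
The final consonant of the plural form *babiukop* is /p/, which is labial, so the definite suffix is -a, giving *babiukopa*.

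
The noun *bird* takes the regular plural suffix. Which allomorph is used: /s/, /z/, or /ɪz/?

/z/

The stem *bird* ends in a voiced non-sibilant sound.
The plural suffix surfaces as /ɪz/ after sibilants, /s/ after other voiceless consonants, and /z/ after other voiced sounds.
So the plural -s on *bird* is pronounced /z/.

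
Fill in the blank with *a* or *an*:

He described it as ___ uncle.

The indefinite article is chosen by the initial *sound* of the following word, not its spelling.
*uncle* begins with the sound /ʌ/ (u pronounced /ʌ/) — a vowel sound.
So the article is *an*: He described it as an uncle.

an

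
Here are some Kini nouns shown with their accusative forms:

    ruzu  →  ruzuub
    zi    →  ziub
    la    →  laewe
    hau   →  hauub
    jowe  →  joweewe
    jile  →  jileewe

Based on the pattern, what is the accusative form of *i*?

The suffix is conditioned by the last vowel: -ub when the last vowel of the stem is a high vowel (*ruzu*, *zi*, *hau*); -ewe when the last vowel of the stem is a non-high vowel (*la*, *jowe*, *jile*).
*i* — last vowel /i/ (a high vowel) → -ub → *iub*.

iub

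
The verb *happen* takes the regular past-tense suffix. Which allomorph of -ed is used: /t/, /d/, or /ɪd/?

/d/

The stem *happen* ends in a voiced sound other than /d/.
The -ed suffix is realized as /ɪd/ after /t, d/; as /t/ after other voiceless consonants; and as /d/ after other voiced sounds.
So -ed on *happen* is pronounced /d/.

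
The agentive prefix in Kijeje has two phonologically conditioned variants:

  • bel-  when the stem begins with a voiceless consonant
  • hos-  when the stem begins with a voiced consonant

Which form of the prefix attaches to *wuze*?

*wuze* — first consonant /w/ (voiced) → hos-.

hos-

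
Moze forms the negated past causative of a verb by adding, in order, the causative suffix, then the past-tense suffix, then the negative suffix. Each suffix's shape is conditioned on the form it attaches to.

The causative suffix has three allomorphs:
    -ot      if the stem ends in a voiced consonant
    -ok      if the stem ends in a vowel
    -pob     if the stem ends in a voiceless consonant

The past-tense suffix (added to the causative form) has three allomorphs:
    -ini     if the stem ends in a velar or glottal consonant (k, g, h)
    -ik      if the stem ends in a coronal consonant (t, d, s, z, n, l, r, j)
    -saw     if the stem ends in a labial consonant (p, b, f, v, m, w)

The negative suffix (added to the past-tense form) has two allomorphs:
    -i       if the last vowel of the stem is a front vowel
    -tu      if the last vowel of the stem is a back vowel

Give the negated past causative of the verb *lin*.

The final sound of *lin* is /n/, which is a voiced consonant, so the causative suffix is -ot, giving *linot*.
Since the final consonant of the causative form *linot* is /t/ (coronal), it takes -ik, giving *linotik*.
The last vowel of the past-tense form *linotik* is /i/, which is a front vowel, so the negative suffix is -i, giving *linotiki*.

linotiki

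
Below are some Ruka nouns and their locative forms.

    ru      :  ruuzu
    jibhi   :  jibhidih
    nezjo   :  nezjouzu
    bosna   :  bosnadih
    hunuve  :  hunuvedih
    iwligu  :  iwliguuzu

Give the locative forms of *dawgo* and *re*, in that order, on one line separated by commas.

The pattern is rounding harmony: -uzu when the last vowel of the stem is a rounded vowel (*ru*, *nezjo*, *iwligu*); -dih when the last vowel of the stem is an unrounded vowel (*jibhi*, *bosna*, *hunuve*).
Since the last vowel of *dawgo* is /o/ (a rounded vowel), it takes -uzu, giving *dawgouzu*.
Since the last vowel of *re* is /e/ (an unrounded vowel), it takes -dih, giving *redih*.

dawgouzu, redih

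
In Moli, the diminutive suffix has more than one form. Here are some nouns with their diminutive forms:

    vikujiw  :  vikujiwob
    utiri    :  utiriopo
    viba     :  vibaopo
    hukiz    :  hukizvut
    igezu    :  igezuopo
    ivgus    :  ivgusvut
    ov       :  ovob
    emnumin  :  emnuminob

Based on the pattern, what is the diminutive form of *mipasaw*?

The suffix is conditioned by the final sound: -vut when the stem ends in a sibilant (*hukiz*, *ivgus*); -ob when the stem ends in a non-sibilant consonant (*vikujiw*, *ov*, *emnumin*); -opo when the stem ends in a vowel (*utiri*, *viba*, *igezu*).
The final sound of *mipasaw* is /w/, which is a non-sibilant consonant, so the suffix is -ob, giving *mipasawob*.

mipasawob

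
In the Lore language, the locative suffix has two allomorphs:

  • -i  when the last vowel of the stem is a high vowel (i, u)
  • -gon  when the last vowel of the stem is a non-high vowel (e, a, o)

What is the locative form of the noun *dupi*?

*dupi* — last vowel /i/ (a high vowel) → -i → *dupii*.

dupii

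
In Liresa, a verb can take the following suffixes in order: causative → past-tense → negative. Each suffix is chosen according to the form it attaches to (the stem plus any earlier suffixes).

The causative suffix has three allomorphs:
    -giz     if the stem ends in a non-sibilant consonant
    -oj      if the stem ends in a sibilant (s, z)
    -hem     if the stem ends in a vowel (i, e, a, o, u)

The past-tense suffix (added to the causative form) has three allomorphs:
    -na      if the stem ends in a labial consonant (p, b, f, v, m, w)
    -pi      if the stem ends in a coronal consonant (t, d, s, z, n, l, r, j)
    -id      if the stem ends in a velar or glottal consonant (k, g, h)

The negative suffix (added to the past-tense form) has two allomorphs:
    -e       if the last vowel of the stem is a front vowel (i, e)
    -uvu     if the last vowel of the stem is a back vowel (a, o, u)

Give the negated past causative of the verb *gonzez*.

gonzezojpie

*gonzez*: final sound = /z/, a sibilant → -oj → *gonzezoj*.
The final consonant of the causative form *gonzezoj* is /j/, which is coronal, so the past-tense suffix is -pi, giving *gonzezojpi*.
The last vowel of the past-tense form *gonzezojpi* is /i/, which is a front vowel, so the negative suffix is -e, giving *gonzezojpie*.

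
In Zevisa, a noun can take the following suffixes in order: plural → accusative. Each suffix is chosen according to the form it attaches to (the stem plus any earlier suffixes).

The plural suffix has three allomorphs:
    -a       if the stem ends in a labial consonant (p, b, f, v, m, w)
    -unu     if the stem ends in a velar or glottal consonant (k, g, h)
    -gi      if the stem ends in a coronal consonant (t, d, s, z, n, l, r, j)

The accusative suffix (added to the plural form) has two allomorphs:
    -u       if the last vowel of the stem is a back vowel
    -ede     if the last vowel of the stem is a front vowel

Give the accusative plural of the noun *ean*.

eangiede

*ean* — final consonant /n/ (coronal) → -gi → *eangi*.
The plural form *eangi*: last vowel = /i/, a front vowel → -ede → *eangiede*.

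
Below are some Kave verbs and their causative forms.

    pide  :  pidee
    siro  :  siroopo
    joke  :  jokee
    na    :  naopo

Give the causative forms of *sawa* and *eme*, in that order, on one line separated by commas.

Looking at the last vowel of each stem: -e when the last vowel of the stem is a front vowel (*pide*, *joke*); -opo when the last vowel of the stem is a back vowel (*siro*, *na*).
*sawa*: last vowel = /a/, a back vowel → -opo → *sawaopo*.
*eme* — last vowel /e/ (a front vowel) → -e → *emee*.

sawaopo, emee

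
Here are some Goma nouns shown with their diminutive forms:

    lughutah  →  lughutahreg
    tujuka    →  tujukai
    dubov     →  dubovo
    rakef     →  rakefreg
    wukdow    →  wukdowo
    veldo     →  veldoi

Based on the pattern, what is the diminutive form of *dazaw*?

Looking at the final sound of each stem: -reg when the stem ends in a voiceless consonant (*lughutah*, *rakef*); -o when the stem ends in a voiced consonant (*dubov*, *wukdow*); -i when the stem ends in a vowel (*tujuka*, *veldo*).
The final sound of *dazaw* is /w/, which is a voiced consonant, so the suffix is -o, giving *dazawo*.

dazawo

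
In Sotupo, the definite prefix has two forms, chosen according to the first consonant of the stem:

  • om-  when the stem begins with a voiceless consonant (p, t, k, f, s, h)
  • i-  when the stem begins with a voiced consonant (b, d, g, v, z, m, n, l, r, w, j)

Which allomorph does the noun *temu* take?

Since the first consonant of *temu* is /t/ (voiceless), it takes om-.

om-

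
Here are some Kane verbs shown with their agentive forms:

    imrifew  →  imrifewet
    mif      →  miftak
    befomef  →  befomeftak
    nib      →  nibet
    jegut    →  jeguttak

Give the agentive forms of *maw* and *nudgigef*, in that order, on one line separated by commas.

mawet, nudgigeftak

The pattern is voicing of the final consonant: -tak when the stem ends in a voiceless consonant (*mif*, *befomef*, *jegut*); -et when the stem ends in a voiced consonant (*imrifew*, *nib*).
Since the final consonant of *maw* is /w/ (voiced), it takes -et, giving *mawet*.
*nudgigef* — final consonant /f/ (voiceless) → -tak → *nudgigeftak*.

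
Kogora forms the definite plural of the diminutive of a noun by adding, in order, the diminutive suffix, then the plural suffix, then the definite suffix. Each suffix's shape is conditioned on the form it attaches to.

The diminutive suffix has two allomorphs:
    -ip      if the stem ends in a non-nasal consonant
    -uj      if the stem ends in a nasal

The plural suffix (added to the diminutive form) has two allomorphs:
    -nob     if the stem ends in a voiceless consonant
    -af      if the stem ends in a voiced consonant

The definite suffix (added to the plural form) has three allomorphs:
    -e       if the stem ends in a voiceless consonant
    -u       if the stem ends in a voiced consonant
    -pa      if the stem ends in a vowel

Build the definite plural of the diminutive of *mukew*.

Since the final consonant of *mukew* is /w/ (non-nasal), it takes -ip, giving *mukewip*.
The final consonant of the diminutive form *mukewip* is /p/, which is voiceless, so the plural suffix is -nob, giving *mukewipnob*.
The plural form *mukewipnob* — final sound /b/ (a voiced consonant) → -u → *mukewipnobu*.

mukewipnobu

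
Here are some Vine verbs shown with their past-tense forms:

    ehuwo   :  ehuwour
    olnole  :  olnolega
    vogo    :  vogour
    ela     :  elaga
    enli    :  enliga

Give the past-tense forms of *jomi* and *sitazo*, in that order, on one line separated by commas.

jomiga, sitazour

The pattern is rounding harmony: -ur when the last vowel of the stem is a rounded vowel (*ehuwo*, *vogo*); -ga when the last vowel of the stem is an unrounded vowel (*olnole*, *ela*, *enli*).
The last vowel of *jomi* is /i/, which is an unrounded vowel, so the suffix is -ga, giving *jomiga*.
*sitazo* — last vowel /o/ (a rounded vowel) → -ur → *sitazour*.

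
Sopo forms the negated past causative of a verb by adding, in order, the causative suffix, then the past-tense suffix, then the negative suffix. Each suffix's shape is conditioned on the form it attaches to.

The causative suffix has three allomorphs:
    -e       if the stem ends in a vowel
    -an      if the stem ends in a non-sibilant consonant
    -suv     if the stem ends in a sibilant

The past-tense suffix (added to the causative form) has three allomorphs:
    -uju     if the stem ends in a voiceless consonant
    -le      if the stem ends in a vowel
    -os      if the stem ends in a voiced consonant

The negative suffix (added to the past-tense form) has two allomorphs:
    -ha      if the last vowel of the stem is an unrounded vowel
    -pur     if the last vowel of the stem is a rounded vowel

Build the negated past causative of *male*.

Since the final sound of *male* is /e/ (a vowel), it takes -e, giving *malee*.
The final sound of the causative form *malee* is /e/, which is a vowel, so the past-tense suffix is -le, giving *maleele*.
The last vowel of the past-tense form *maleele* is /e/, which is an unrounded vowel, so the negative suffix is -ha, giving *maleeleha*.

maleeleha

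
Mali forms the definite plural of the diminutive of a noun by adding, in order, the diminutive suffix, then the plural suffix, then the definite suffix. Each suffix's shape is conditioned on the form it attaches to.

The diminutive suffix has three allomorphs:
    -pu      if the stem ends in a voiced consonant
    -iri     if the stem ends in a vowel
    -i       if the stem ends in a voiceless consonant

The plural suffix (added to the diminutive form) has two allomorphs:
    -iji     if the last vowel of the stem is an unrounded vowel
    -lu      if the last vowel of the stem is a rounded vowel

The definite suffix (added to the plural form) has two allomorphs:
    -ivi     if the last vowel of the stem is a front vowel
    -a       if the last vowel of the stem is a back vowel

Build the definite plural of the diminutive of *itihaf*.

Since the final sound of *itihaf* is /f/ (a voiceless consonant), it takes -i, giving *itihafi*.
The last vowel of the diminutive form *itihafi* is /i/, which is an unrounded vowel, so the plural suffix is -iji, giving *itihafiiji*.
The plural form *itihafiiji* — last vowel /i/ (a front vowel) → -ivi → *itihafiijiivi*.

itihafiijiivi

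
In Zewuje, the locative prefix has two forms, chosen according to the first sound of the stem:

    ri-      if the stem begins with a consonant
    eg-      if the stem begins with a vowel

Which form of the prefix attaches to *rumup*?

The first sound of *rumup* is /r/, which is a consonant, so the prefix is ri-.

ri-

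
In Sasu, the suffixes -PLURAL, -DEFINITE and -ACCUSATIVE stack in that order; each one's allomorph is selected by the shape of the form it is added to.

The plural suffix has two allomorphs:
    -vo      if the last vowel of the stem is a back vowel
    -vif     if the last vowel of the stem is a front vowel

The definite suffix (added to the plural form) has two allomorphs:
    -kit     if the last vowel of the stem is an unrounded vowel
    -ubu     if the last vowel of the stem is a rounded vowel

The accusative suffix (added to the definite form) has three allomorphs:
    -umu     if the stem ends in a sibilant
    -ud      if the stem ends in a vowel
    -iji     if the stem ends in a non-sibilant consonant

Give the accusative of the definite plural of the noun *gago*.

The last vowel of *gago* is /o/, which is a back vowel, so the plural suffix is -vo, giving *gagovo*.
The plural form *gagovo* — last vowel /o/ (a rounded vowel) → -ubu → *gagovoubu*.
The definite form *gagovoubu* — final sound /u/ (a vowel) → -ud → *gagovoubuud*.

gagovoubuud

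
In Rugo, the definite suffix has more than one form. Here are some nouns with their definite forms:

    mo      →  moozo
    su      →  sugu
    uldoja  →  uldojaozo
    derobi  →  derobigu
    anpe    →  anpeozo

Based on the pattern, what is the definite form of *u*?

ugu

The alternation tracks the last vowel of the stem — -gu when the last vowel of the stem is a high vowel (*su*, *derobi*); -ozo when the last vowel of the stem is a non-high vowel (*mo*, *uldoja*, *anpe*).
*u* — last vowel /u/ (a high vowel) → -gu → *ugu*.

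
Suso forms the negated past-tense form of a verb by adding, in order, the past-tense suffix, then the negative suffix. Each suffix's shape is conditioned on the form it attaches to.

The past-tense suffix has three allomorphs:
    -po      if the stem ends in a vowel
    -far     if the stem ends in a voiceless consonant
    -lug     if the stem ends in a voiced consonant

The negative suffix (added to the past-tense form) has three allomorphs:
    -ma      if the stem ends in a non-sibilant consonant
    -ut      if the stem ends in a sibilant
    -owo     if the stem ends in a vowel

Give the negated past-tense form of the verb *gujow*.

gujowlugma

Since the final sound of *gujow* is /w/ (a voiced consonant), it takes -lug, giving *gujowlug*.
The final sound of the past-tense form *gujowlug* is /g/, which is a non-sibilant consonant, so the negative suffix is -ma, giving *gujowlugma*.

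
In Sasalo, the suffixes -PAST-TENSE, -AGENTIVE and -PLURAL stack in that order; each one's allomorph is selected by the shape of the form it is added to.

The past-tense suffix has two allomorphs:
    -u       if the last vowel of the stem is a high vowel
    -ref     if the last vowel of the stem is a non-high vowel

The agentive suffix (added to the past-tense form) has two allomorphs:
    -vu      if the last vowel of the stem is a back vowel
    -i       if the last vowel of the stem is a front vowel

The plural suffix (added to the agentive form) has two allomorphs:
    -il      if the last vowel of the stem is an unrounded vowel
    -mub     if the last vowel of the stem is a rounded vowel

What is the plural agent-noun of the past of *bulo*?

bulorefiil

*bulo* — last vowel /o/ (a non-high vowel) → -ref → *buloref*.
Since the last vowel of the past-tense form *buloref* is /e/ (a front vowel), it takes -i, giving *bulorefi*.
Since the last vowel of the agentive form *bulorefi* is /i/ (an unrounded vowel), it takes -il, giving *bulorefiil*.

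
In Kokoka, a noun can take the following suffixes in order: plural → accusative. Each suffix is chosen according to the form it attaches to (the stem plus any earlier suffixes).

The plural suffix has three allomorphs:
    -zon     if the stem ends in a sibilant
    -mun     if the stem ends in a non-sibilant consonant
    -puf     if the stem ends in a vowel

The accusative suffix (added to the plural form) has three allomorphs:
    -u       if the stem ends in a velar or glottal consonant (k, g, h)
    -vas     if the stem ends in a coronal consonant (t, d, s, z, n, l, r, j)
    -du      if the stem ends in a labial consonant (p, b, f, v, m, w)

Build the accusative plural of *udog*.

udogmunvas

Since the final sound of *udog* is /g/ (a non-sibilant consonant), it takes -mun, giving *udogmun*.
Since the final consonant of the plural form *udogmun* is /n/ (coronal), it takes -vas, giving *udogmunvas*.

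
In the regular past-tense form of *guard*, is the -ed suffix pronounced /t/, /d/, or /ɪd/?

/ɪd/

The stem *guard* ends in /t/ or /d/.
The -ed suffix is realized as /ɪd/ after /t, d/; as /t/ after other voiceless consonants; and as /d/ after other voiced sounds.
So -ed on *guard* is pronounced /ɪd/.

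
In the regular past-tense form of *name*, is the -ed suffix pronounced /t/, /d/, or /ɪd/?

/d/

The stem *name* ends in a voiced sound other than /d/.
The -ed suffix is realized as /ɪd/ after /t, d/; as /t/ after other voiceless consonants; and as /d/ after other voiced sounds.
So -ed on *name* is pronounced /d/.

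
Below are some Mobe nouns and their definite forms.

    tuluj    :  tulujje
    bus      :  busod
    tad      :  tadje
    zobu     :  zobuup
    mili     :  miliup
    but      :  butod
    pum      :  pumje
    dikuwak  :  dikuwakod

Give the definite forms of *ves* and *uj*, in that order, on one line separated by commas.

Looking at the final sound of each stem: -od when the stem ends in a voiceless consonant (*bus*, *but*, *dikuwak*); -je when the stem ends in a voiced consonant (*tuluj*, *tad*, *pum*); -up when the stem ends in a vowel (*zobu*, *mili*).
Since the final sound of *ves* is /s/ (a voiceless consonant), it takes -od, giving *vesod*.
Since the final sound of *uj* is /j/ (a voiced consonant), it takes -je, giving *ujje*.

vesod, ujje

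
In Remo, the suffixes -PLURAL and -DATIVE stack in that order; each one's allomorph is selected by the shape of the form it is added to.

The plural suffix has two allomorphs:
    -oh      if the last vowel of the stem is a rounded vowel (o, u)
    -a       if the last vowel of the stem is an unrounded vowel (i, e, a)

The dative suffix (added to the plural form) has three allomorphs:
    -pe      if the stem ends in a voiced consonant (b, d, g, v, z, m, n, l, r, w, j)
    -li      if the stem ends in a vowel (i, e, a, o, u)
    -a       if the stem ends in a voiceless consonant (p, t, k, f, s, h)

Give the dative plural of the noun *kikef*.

kikefali

*kikef*: last vowel = /e/, an unrounded vowel → -a → *kikefa*.
Since the final sound of the plural form *kikefa* is /a/ (a vowel), it takes -li, giving *kikefali*.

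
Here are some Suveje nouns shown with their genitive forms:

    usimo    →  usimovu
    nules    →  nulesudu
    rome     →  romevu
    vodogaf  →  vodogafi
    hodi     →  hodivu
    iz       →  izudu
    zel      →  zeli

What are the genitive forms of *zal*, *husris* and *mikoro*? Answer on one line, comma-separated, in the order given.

The pattern is sibilance of the final sound: -udu when the stem ends in a sibilant (*nules*, *iz*); -i when the stem ends in a non-sibilant consonant (*vodogaf*, *zel*); -vu when the stem ends in a vowel (*usimo*, *rome*, *hodi*).
*zal* — final sound /l/ (a non-sibilant consonant) → -i → *zali*.
The final sound of *husris* is /s/, which is a sibilant, so the suffix is -udu, giving *husrisudu*.
*mikoro*: final sound = /o/, a vowel → -vu → *mikorovu*.

zali, husrisudu, mikorovu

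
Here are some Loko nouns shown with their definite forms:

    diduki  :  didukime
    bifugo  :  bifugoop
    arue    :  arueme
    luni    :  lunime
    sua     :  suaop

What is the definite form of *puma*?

pumaop

The suffix is conditioned by the last vowel: -me when the last vowel of the stem is a front vowel (*diduki*, *arue*, *luni*); -op when the last vowel of the stem is a back vowel (*bifugo*, *sua*).
*puma*: last vowel = /a/, a back vowel → -op → *pumaop*.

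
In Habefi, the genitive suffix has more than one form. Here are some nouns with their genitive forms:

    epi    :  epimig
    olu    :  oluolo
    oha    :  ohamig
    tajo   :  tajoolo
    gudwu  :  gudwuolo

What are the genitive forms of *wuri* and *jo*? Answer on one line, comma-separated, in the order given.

wurimig, joolo

The suffix is conditioned by the last vowel: -olo when the last vowel of the stem is a rounded vowel (*olu*, *tajo*, *gudwu*); -mig when the last vowel of the stem is an unrounded vowel (*epi*, *oha*).
*wuri*: last vowel = /i/, an unrounded vowel → -mig → *wurimig*.
Since the last vowel of *jo* is /o/ (a rounded vowel), it takes -olo, giving *joolo*.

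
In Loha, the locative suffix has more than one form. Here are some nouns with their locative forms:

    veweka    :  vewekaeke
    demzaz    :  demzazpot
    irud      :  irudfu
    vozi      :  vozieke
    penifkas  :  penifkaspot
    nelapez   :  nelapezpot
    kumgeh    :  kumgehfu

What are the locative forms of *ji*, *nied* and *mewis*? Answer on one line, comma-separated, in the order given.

The pattern is sibilance of the final sound: -pot when the stem ends in a sibilant (*demzaz*, *penifkas*, *nelapez*); -fu when the stem ends in a non-sibilant consonant (*irud*, *kumgeh*); -eke when the stem ends in a vowel (*veweka*, *vozi*).
Since the final sound of *ji* is /i/ (a vowel), it takes -eke, giving *jieke*.
Since the final sound of *nied* is /d/ (a non-sibilant consonant), it takes -fu, giving *niedfu*.
The final sound of *mewis* is /s/, which is a sibilant, so the suffix is -pot, giving *mewispot*.

jieke, niedfu, mewispot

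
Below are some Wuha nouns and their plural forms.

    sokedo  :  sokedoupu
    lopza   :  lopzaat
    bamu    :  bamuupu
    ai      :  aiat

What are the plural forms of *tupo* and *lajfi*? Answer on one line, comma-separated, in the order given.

tupoupu, lajfiat

The suffix is conditioned by the last vowel: -upu when the last vowel of the stem is a rounded vowel (*sokedo*, *bamu*); -at when the last vowel of the stem is an unrounded vowel (*lopza*, *ai*).
*tupo* — last vowel /o/ (a rounded vowel) → -upu → *tupoupu*.
Since the last vowel of *lajfi* is /i/ (an unrounded vowel), it takes -at, giving *lajfiat*.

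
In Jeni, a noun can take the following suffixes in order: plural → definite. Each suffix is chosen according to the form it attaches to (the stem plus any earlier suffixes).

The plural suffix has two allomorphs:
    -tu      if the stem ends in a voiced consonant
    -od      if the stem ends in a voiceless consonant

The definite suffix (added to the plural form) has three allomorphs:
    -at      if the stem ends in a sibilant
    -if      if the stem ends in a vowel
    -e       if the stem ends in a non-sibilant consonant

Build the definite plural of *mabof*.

*mabof* — final consonant /f/ (voiceless) → -od → *mabofod*.
The final sound of the plural form *mabofod* is /d/, which is a non-sibilant consonant, so the definite suffix is -e, giving *mabofode*.

mabofode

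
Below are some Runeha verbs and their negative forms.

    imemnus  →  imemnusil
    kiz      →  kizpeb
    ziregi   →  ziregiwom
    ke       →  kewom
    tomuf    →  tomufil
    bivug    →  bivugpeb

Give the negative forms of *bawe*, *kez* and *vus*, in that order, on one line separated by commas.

Looking at the final sound of each stem: -il when the stem ends in a voiceless consonant (*imemnus*, *tomuf*); -peb when the stem ends in a voiced consonant (*kiz*, *bivug*); -wom when the stem ends in a vowel (*ziregi*, *ke*).
*bawe* — final sound /e/ (a vowel) → -wom → *bawewom*.
The final sound of *kez* is /z/, which is a voiced consonant, so the suffix is -peb, giving *kezpeb*.
Since the final sound of *vus* is /s/ (a voiceless consonant), it takes -il, giving *vusil*.

bawewom, kezpeb, vusil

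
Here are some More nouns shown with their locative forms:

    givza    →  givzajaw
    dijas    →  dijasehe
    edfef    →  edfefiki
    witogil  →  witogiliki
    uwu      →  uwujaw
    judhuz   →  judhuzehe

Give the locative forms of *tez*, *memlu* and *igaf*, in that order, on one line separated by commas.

tezehe, memlujaw, igafiki

The pattern is sibilance of the final sound: -ehe when the stem ends in a sibilant (*dijas*, *judhuz*); -iki when the stem ends in a non-sibilant consonant (*edfef*, *witogil*); -jaw when the stem ends in a vowel (*givza*, *uwu*).
*tez*: final sound = /z/, a sibilant → -ehe → *tezehe*.
*memlu*: final sound = /u/, a vowel → -jaw → *memlujaw*.
*igaf*: final sound = /f/, a non-sibilant consonant → -iki → *igafiki*.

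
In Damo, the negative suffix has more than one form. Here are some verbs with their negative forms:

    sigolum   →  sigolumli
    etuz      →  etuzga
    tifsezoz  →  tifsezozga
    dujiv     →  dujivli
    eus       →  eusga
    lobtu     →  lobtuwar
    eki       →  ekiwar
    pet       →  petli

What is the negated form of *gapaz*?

gapazga

The alternation tracks the final sound of the stem — -ga when the stem ends in a sibilant (*etuz*, *tifsezoz*, *eus*); -li when the stem ends in a non-sibilant consonant (*sigolum*, *dujiv*, *pet*); -war when the stem ends in a vowel (*lobtu*, *eki*).
*gapaz* — final sound /z/ (a sibilant) → -ga → *gapazga*.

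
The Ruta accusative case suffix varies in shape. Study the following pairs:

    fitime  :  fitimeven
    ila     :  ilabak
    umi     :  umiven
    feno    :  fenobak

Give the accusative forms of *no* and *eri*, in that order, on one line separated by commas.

The pattern is front/back vowel harmony: -ven when the last vowel of the stem is a front vowel (*fitime*, *umi*); -bak when the last vowel of the stem is a back vowel (*ila*, *feno*).
*no* — last vowel /o/ (a back vowel) → -bak → *nobak*.
The last vowel of *eri* is /i/, which is a front vowel, so the suffix is -ven, giving *eriven*.

nobak, eriven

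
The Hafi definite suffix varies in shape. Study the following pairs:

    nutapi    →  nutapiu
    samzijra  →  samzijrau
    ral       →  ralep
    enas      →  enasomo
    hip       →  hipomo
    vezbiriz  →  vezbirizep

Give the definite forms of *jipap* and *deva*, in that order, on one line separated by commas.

jipapomo, devau

The pattern is voicing of the final sound: -omo when the stem ends in a voiceless consonant (*enas*, *hip*); -ep when the stem ends in a voiced consonant (*ral*, *vezbiriz*); -u when the stem ends in a vowel (*nutapi*, *samzijra*).
The final sound of *jipap* is /p/, which is a voiceless consonant, so the suffix is -omo, giving *jipapomo*.
Since the final sound of *deva* is /a/ (a vowel), it takes -u, giving *devau*.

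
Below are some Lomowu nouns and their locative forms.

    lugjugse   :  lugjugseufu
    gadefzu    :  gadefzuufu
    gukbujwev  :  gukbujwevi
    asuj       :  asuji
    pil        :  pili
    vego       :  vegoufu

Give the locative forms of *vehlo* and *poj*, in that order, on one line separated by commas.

The alternation tracks the final sound of the stem — -i when the stem ends in a consonant (*gukbujwev*, *asuj*, *pil*); -ufu when the stem ends in a vowel (*lugjugse*, *gadefzu*, *vego*).
The final sound of *vehlo* is /o/, which is a vowel, so the suffix is -ufu, giving *vehloufu*.
*poj*: final sound = /j/, a consonant → -i → *poji*.

vehloufu, poji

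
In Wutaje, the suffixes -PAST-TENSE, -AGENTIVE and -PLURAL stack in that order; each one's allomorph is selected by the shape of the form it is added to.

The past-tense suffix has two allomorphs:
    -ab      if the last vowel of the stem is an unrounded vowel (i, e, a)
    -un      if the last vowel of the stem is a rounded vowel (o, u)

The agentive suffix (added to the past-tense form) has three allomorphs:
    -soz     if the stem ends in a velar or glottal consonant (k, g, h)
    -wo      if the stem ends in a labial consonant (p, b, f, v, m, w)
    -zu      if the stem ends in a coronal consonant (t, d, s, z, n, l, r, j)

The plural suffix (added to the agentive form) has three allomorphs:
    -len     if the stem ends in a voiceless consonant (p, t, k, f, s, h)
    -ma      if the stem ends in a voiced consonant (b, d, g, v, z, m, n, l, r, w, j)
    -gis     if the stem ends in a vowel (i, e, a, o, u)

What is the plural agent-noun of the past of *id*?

idabwogis

Since the last vowel of *id* is /i/ (an unrounded vowel), it takes -ab, giving *idab*.
The past-tense form *idab* — final consonant /b/ (labial) → -wo → *idabwo*.
The agentive form *idabwo*: final sound = /o/, a vowel → -gis → *idabwogis*.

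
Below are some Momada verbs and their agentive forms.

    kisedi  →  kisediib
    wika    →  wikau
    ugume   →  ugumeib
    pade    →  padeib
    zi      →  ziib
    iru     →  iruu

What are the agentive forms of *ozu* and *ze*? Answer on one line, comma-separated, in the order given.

Looking at the last vowel of each stem: -ib when the last vowel of the stem is a front vowel (*kisedi*, *ugume*, *pade*, *zi*); -u when the last vowel of the stem is a back vowel (*wika*, *iru*).
*ozu*: last vowel = /u/, a back vowel → -u → *ozuu*.
*ze* — last vowel /e/ (a front vowel) → -ib → *zeib*.

ozuu, zeib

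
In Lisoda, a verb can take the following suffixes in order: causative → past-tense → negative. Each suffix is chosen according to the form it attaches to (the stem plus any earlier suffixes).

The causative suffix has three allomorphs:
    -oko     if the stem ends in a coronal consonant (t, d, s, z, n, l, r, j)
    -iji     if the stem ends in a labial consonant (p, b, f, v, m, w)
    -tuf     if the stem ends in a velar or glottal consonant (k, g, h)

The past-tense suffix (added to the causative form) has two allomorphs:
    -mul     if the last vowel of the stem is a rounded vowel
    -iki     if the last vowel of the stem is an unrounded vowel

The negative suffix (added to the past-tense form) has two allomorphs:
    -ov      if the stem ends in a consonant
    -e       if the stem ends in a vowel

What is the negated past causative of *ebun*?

ebunokomulov

*ebun* — final consonant /n/ (coronal) → -oko → *ebunoko*.
The causative form *ebunoko*: last vowel = /o/, a rounded vowel → -mul → *ebunokomul*.
The final sound of the past-tense form *ebunokomul* is /l/, which is a consonant, so the negative suffix is -ov, giving *ebunokomulov*.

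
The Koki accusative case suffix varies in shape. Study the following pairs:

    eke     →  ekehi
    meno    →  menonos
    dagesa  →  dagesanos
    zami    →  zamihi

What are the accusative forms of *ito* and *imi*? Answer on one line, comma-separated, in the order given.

itonos, imihi

Looking at the last vowel of each stem: -hi when the last vowel of the stem is a front vowel (*eke*, *zami*); -nos when the last vowel of the stem is a back vowel (*meno*, *dagesa*).
The last vowel of *ito* is /o/, which is a back vowel, so the suffix is -nos, giving *itonos*.
*imi* — last vowel /i/ (a front vowel) → -hi → *imihi*.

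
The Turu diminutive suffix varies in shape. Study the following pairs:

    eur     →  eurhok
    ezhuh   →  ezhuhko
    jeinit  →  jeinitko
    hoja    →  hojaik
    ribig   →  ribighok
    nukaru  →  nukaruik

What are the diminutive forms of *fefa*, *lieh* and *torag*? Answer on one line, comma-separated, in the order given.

The pattern is voicing of the final sound: -ko when the stem ends in a voiceless consonant (*ezhuh*, *jeinit*); -hok when the stem ends in a voiced consonant (*eur*, *ribig*); -ik when the stem ends in a vowel (*hoja*, *nukaru*).
*fefa*: final sound = /a/, a vowel → -ik → *fefaik*.
The final sound of *lieh* is /h/, which is a voiceless consonant, so the suffix is -ko, giving *liehko*.
The final sound of *torag* is /g/, which is a voiced consonant, so the suffix is -hok, giving *toraghok*.

fefaik, liehko, toraghok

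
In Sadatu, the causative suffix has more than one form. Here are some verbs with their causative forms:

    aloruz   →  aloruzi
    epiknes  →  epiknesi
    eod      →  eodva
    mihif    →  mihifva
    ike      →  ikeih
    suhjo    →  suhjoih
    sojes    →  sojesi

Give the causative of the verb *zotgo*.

The suffix is conditioned by the final sound: -i when the stem ends in a sibilant (*aloruz*, *epiknes*, *sojes*); -va when the stem ends in a non-sibilant consonant (*eod*, *mihif*); -ih when the stem ends in a vowel (*ike*, *suhjo*).
Since the final sound of *zotgo* is /o/ (a vowel), it takes -ih, giving *zotgoih*.

zotgoih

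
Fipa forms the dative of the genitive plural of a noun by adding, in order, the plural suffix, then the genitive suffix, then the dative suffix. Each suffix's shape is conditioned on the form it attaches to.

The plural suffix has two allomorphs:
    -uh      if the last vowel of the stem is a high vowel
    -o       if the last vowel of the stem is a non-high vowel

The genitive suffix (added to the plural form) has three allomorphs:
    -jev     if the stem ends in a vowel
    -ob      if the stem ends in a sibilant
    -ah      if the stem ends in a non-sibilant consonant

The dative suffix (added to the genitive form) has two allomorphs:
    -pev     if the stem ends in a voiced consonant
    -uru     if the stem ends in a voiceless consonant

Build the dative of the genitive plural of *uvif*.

uvifuhahuru

*uvif*: last vowel = /i/, a high vowel → -uh → *uvifuh*.
Since the final sound of the plural form *uvifuh* is /h/ (a non-sibilant consonant), it takes -ah, giving *uvifuhah*.
The final consonant of the genitive form *uvifuhah* is /h/, which is voiceless, so the dative suffix is -uru, giving *uvifuhahuru*.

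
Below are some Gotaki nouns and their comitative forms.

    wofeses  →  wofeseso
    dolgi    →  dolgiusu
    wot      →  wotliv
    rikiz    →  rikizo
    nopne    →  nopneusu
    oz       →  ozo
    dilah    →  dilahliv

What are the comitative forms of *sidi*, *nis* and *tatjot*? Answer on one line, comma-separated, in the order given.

sidiusu, niso, tatjotliv

The suffix is conditioned by the final sound: -o when the stem ends in a sibilant (*wofeses*, *rikiz*, *oz*); -liv when the stem ends in a non-sibilant consonant (*wot*, *dilah*); -usu when the stem ends in a vowel (*dolgi*, *nopne*).
*sidi*: final sound = /i/, a vowel → -usu → *sidiusu*.
*nis* — final sound /s/ (a sibilant) → -o → *niso*.
The final sound of *tatjot* is /t/, which is a non-sibilant consonant, so the suffix is -liv, giving *tatjotliv*.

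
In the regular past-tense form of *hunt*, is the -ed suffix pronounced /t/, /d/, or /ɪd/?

/ɪd/

The stem *hunt* ends in /t/ or /d/.
The -ed suffix is realized as /ɪd/ after /t, d/; as /t/ after other voiceless consonants; and as /d/ after other voiced sounds.
So -ed on *hunt* is pronounced /ɪd/.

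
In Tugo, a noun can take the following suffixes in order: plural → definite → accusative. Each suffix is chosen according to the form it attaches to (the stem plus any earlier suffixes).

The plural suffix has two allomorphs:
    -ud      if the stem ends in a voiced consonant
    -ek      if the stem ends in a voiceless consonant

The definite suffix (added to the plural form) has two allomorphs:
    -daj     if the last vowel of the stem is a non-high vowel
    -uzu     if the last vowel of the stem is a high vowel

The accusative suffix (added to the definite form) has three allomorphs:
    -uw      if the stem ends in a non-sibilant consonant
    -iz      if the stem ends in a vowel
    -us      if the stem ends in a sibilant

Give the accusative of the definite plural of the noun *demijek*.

demijekekdajuw

*demijek*: final consonant = /k/, voiceless → -ek → *demijekek*.
The plural form *demijekek* — last vowel /e/ (a non-high vowel) → -daj → *demijekekdaj*.
The definite form *demijekekdaj* — final sound /j/ (a non-sibilant consonant) → -uw → *demijekekdajuw*.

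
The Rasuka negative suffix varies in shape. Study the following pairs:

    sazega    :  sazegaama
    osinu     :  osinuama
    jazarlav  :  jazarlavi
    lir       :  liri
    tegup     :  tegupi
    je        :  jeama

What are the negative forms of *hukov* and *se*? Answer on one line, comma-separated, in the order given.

hukovi, seama

The alternation tracks the final sound of the stem — -i when the stem ends in a consonant (*jazarlav*, *lir*, *tegup*); -ama when the stem ends in a vowel (*sazega*, *osinu*, *je*).
Since the final sound of *hukov* is /v/ (a consonant), it takes -i, giving *hukovi*.
The final sound of *se* is /e/, which is a vowel, so the suffix is -ama, giving *seama*.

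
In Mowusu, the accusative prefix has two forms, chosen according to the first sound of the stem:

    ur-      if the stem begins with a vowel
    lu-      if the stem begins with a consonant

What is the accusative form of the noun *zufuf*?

The first sound of *zufuf* is /z/, which is a consonant, so the prefix is lu-, giving *luzufuf*.

luzufuf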